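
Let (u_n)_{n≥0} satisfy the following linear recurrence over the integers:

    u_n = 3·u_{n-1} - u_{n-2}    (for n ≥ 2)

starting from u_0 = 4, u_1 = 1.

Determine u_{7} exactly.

-199

u_2 = 3·1 + -1·4 = -1
u_3 = 3·-1 + -1·1 = -4
u_4 = 3·-4 + -1·-1 = -11
u_5 = 3·-11 + -1·-4 = -29
u_6 = 3·-29 + -1·-11 = -76
u_7 = 3·-76 + -1·-29 = -199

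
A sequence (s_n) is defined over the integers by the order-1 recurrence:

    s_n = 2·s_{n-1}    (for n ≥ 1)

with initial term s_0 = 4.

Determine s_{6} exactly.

256

s_1 = 2·4 = 8
s_2 = 2·8 = 16
s_3 = 2·16 = 32
s_4 = 2·32 = 64
s_5 = 2·64 = 128
s_6 = 2·128 = 256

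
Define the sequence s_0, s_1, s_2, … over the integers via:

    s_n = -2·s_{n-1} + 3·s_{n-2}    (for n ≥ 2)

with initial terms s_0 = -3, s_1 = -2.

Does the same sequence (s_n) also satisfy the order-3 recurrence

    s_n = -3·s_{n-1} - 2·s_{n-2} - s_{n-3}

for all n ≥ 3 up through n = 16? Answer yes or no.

no

Terms s_0..s_16: -3, -2, -5, 4, -23, 58, -185, 544, -1643, 4918, -14765, 44284, -132863, 398578, -1195745, 3587224, -10761683
n=3: candidate gives 22, actual s_3 = 4 ✗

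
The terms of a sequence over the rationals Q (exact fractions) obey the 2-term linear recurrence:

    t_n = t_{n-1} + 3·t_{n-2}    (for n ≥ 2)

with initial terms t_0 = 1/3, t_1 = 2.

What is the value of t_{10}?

2826

t_2 = 1·2 + 3·1/3 = 3
t_3 = 1·3 + 3·2 = 9
t_4 = 1·9 + 3·3 = 18
t_5 = 1·18 + 3·9 = 45
t_6 = 1·45 + 3·18 = 99
t_7 = 1·99 + 3·45 = 234
t_8 = 1·234 + 3·99 = 531
t_9 = 1·531 + 3·234 = 1233
t_10 = 1·1233 + 3·531 = 2826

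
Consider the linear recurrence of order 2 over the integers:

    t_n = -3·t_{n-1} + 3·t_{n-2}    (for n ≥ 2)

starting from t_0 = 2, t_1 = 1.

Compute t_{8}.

t_2 = -3·1 + 3·2 = 3
t_3 = -3·3 + 3·1 = -6
t_4 = -3·-6 + 3·3 = 27
t_5 = -3·27 + 3·-6 = -99
t_6 = -3·-99 + 3·27 = 378
t_7 = -3·378 + 3·-99 = -1431
t_8 = -3·-1431 + 3·378 = 5427

5427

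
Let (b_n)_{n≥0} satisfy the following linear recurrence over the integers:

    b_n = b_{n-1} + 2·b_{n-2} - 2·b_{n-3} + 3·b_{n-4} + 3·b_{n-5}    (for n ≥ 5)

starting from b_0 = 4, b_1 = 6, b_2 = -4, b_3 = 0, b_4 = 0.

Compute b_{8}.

b_5 = 1·0 + 2·0 + -2·-4 + 3·6 + 3·4 = 38
b_6 = 1·38 + 2·0 + -2·0 + 3·-4 + 3·6 = 44
b_7 = 1·44 + 2·38 + -2·0 + 3·0 + 3·-4 = 108
b_8 = 1·108 + 2·44 + -2·38 + 3·0 + 3·0 = 120

120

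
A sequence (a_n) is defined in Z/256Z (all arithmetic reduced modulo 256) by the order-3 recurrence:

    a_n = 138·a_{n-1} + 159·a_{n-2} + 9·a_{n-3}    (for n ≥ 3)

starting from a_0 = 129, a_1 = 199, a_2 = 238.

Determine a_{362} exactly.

a_3 = 138·238 + 159·199 + 9·129 = 110
a_4 = 138·110 + 159·238 + 9·199 = 29
a_5 = 138·29 + 159·110 + 9·238 = 82
a_6 = 138·82 + 159·29 + 9·110 = 21
a_7 = 138·21 + 159·82 + 9·29 = 69
a_8 = 138·69 + 159·21 + 9·82 = 31
Continuing the recurrence:
  a_9 = 78;  a_10 = 186;  a_11 = 205;  a_12 = 198;  a_13 = 153;  a_14 = 169
  a_15 = 23;  a_16 = 190;  a_17 = 166;  a_18 = 77;  a_19 = 74;  a_20 = 141
  a_21 = 173;  a_22 = 111;  a_23 = 62;  a_24 = 114;  a_25 = 221;  a_26 = 30
  a_27 = 113;  a_28 = 81;  a_29 = 231;  a_30 = 206;  a_31 = 94;  a_32 = 189
  a_33 = 130;  a_34 = 197;  a_35 = 149;  a_36 = 63;  a_37 = 110;  a_38 = 170
  a_39 = 45;  a_40 = 182;  a_41 = 9;  a_42 = 121;  a_43 = 55;  a_44 = 30
  a_45 = 150;  a_46 = 109;  a_47 = 250;  a_48 = 189;  a_49 = 253;  a_50 = 143
  a_51 = 222;  a_52 = 98;  a_53 = 189;  a_54 = 142;  a_55 = 97;  a_56 = 33
  a_57 = 7;  a_58 = 174;  a_59 = 78;  a_60 = 93;  a_61 = 178;  a_62 = 117
  a_63 = 229;  a_64 = 95;  a_65 = 142;  a_66 = 154;  a_67 = 141;  a_68 = 166
  a_69 = 121;  a_70 = 73;  a_71 = 87;  a_72 = 126;  a_73 = 134;  a_74 = 141
  a_75 = 170;  a_76 = 237;  a_77 = 77;  a_78 = 175;  a_79 = 126;  a_80 = 82
  a_81 = 157;  a_82 = 254;  a_83 = 81;  a_84 = 241;  a_85 = 39;  a_86 = 142
  a_87 = 62;  a_88 = 253;  a_89 = 226;  a_90 = 37;  a_91 = 53;  a_92 = 127
  a_93 = 174;  a_94 = 138;  a_95 = 237;  a_96 = 150;  a_97 = 233;  a_98 = 25
  a_99 = 119;  a_100 = 222;  a_101 = 118;  a_102 = 173;  a_103 = 90;  a_104 = 29
  a_105 = 157;  a_106 = 207;  a_107 = 30;  a_108 = 66;  a_109 = 125;  a_110 = 110
  a_111 = 65;  a_112 = 193;  a_113 = 71;  a_114 = 110;  a_115 = 46;  a_116 = 157
  a_117 = 18;  a_118 = 213;  a_119 = 133;  a_120 = 159;  a_121 = 206;  a_122 = 122
  a_123 = 77;  a_124 = 134;  a_125 = 89;  a_126 = 233;  a_127 = 151;  a_128 = 62
  a_129 = 102;  a_130 = 205;  a_131 = 10;  a_132 = 77;  a_133 = 237;  a_134 = 239
  a_135 = 190;  a_136 = 50;  a_137 = 93;  a_138 = 222;  a_139 = 49;  a_140 = 145
  a_141 = 103;  a_142 = 78;  a_143 = 30;  a_144 = 61;  a_145 = 66;  a_146 = 133
  a_147 = 213;  a_148 = 191;  a_149 = 238;  a_150 = 106;  a_151 = 173;  a_152 = 118
  a_153 = 201;  a_154 = 185;  a_155 = 183;  a_156 = 158;  a_157 = 86;  a_158 = 237
  a_159 = 186;  a_160 = 125;  a_161 = 61;  a_162 = 15;  a_163 = 94;  a_164 = 34
  a_165 = 61;  a_166 = 78;  a_167 = 33;  a_168 = 97;  a_169 = 135;  a_170 = 46
  a_171 = 14;  a_172 = 221;  a_173 = 114;  a_174 = 53;  a_175 = 37;  a_176 = 223
  a_177 = 14;  a_178 = 90;  a_179 = 13;  a_180 = 102;  a_181 = 57;  a_182 = 137
  a_183 = 215;  a_184 = 254;  a_185 = 70;  a_186 = 13;  a_187 = 106;  a_188 = 173
  a_189 = 141;  a_190 = 47;  a_191 = 254;  a_192 = 18;  a_193 = 29;  a_194 = 190
  a_195 = 17;  a_196 = 49;  a_197 = 167;  a_198 = 14;  a_199 = 254;  a_200 = 125
  a_201 = 162;  a_202 = 229;  a_203 = 117;  a_204 = 255;  a_205 = 46;  a_206 = 74
  a_207 = 109;  a_208 = 86;  a_209 = 169;  a_210 = 89;  a_211 = 247;  a_212 = 94
  a_213 = 54;  a_214 = 45;  a_215 = 26;  a_216 = 221;  a_217 = 221;  a_218 = 79
  a_219 = 158;  a_220 = 2;  a_221 = 253;  a_222 = 46;  a_223 = 1;  a_224 = 1
  a_225 = 199;  a_226 = 238;  a_227 = 238;  a_228 = 29;  a_229 = 210;  a_230 = 149
  a_231 = 197;  a_232 = 31;  a_233 = 78;  a_234 = 58;  a_235 = 205;  a_236 = 70
  a_237 = 25;  a_238 = 41;  a_239 = 23;  a_240 = 190;  a_241 = 38;  a_242 = 77
  a_243 = 202;  a_244 = 13;  a_245 = 45;  a_246 = 111;  a_247 = 62;  a_248 = 242
  a_249 = 221;  a_250 = 158;  a_251 = 241;  a_252 = 209;  a_253 = 231;  a_254 = 206
  a_255 = 222;  a_256 = 189;  a_257 = 2;  a_258 = 69;  a_259 = 21;  a_260 = 63
  a_261 = 110;  a_262 = 42;  a_263 = 45;  a_264 = 54;  a_265 = 137;  a_266 = 249
  a_267 = 55;  a_268 = 30;  a_269 = 22;  a_270 = 109;  a_271 = 122;  a_272 = 61
  a_273 = 125;  a_274 = 143;  a_275 = 222;  a_276 = 226;  a_277 = 189;  a_278 = 14
  a_279 = 225;  a_280 = 161;  a_281 = 7;  a_282 = 174;  a_283 = 206;  a_284 = 93
  a_285 = 50;  a_286 = 245;  a_287 = 101;  a_288 = 95;  a_289 = 142;  a_290 = 26
  a_291 = 141;  a_292 = 38;  a_293 = 249;  a_294 = 201;  a_295 = 87;  a_296 = 126
  a_297 = 6;  a_298 = 141;  a_299 = 42;  a_300 = 109;  a_301 = 205;  a_302 = 175
  a_303 = 126;  a_304 = 210;  a_305 = 157;  a_306 = 126;  a_307 = 209;  a_308 = 113
  a_309 = 39;  a_310 = 142;  a_311 = 190;  a_312 = 253;  a_313 = 98;  a_314 = 165
  a_315 = 181;  a_316 = 127;  a_317 = 174;  a_318 = 10;  a_319 = 237;  a_320 = 22
  a_321 = 105;  a_322 = 153;  a_323 = 119;  a_324 = 222;  a_325 = 246;  a_326 = 173
  a_327 = 218;  a_328 = 157;  a_329 = 29;  a_330 = 207;  a_331 = 30;  a_332 = 194
  a_333 = 125;  a_334 = 238;  a_335 = 193;  a_336 = 65;  a_337 = 71;  a_338 = 110
  a_339 = 174;  a_340 = 157;  a_341 = 146;  a_342 = 85;  a_343 = 5;  a_344 = 159
  a_345 = 206;  a_346 = 250;  a_347 = 77;  a_348 = 6;  a_349 = 217;  a_350 = 105
  a_351 = 151;  a_352 = 62;  a_353 = 230;  a_354 = 205;  a_355 = 138;  a_356 = 205
  a_357 = 109;  a_358 = 239;  a_359 = 190;  a_360 = 178
a_361 = 138·178 + 159·190 + 9·239 = 93
a_362 = 138·93 + 159·178 + 9·190 = 94

94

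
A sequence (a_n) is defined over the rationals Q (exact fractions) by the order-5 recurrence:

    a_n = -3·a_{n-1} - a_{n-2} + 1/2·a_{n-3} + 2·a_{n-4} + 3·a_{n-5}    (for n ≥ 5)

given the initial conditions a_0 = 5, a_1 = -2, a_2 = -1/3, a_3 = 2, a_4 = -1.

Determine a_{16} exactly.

a_5 = -3·-1 + -1·2 + 1/2·-1/3 + 2·-2 + 3·5 = 71/6
a_6 = -3·71/6 + -1·-1 + 1/2·2 + 2·-1/3 + 3·-2 = -241/6
a_7 = -3·-241/6 + -1·71/6 + 1/2·-1 + 2·2 + 3·-1/3 = 667/6
a_8 = -3·667/6 + -1·-241/6 + 1/2·71/6 + 2·-1 + 3·2 = -3401/12
a_9 = -3·-3401/12 + -1·667/6 + 1/2·-241/6 + 2·71/6 + 3·-1 = 2219/3
a_10 = -3·2219/3 + -1·-3401/12 + 1/2·667/6 + 2·-241/6 + 3·71/6 = -11549/6
a_11 = -3·-11549/6 + -1·2219/3 + 1/2·-3401/12 + 2·667/6 + 3·-241/6 = 119879/24
a_12 = -3·119879/24 + -1·-11549/6 + 1/2·2219/3 + 2·-3401/12 + 3·667/6 = -310165/24
a_13 = -3·-310165/24 + -1·119879/24 + 1/2·-11549/6 + 2·2219/3 + 3·-3401/12 = 100327/3
a_14 = -3·100327/3 + -1·-310165/24 + 1/2·119879/24 + 2·-11549/6 + 3·2219/3 = -4153759/48
a_15 = -3·-4153759/48 + -1·100327/3 + 1/2·-310165/24 + 2·119879/24 + 3·-11549/6 = 895685/4
a_16 = -3·895685/4 + -1·-4153759/48 + 1/2·100327/3 + 2·-310165/24 + 3·119879/24 = -27809671/48

-27809671/48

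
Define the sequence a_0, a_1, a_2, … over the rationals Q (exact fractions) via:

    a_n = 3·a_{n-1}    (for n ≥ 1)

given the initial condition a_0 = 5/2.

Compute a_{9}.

98415/2

a_1 = 3·5/2 = 15/2
a_2 = 3·15/2 = 45/2
a_3 = 3·45/2 = 135/2
a_4 = 3·135/2 = 405/2
a_5 = 3·405/2 = 1215/2
a_6 = 3·1215/2 = 3645/2
a_7 = 3·3645/2 = 10935/2
a_8 = 3·10935/2 = 32805/2
a_9 = 3·32805/2 = 98415/2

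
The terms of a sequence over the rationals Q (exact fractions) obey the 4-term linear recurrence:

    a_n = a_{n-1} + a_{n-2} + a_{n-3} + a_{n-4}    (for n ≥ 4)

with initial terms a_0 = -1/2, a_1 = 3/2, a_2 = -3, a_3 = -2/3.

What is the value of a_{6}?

-67/6

a_4 = 1·-2/3 + 1·-3 + 1·3/2 + 1·-1/2 = -8/3
a_5 = 1·-8/3 + 1·-2/3 + 1·-3 + 1·3/2 = -29/6
a_6 = 1·-29/6 + 1·-8/3 + 1·-2/3 + 1·-3 = -67/6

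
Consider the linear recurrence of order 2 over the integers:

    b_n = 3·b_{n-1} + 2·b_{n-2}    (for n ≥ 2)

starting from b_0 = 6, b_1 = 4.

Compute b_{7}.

b_2 = 3·4 + 2·6 = 24
b_3 = 3·24 + 2·4 = 80
b_4 = 3·80 + 2·24 = 288
b_5 = 3·288 + 2·80 = 1024
b_6 = 3·1024 + 2·288 = 3648
b_7 = 3·3648 + 2·1024 = 12992

12992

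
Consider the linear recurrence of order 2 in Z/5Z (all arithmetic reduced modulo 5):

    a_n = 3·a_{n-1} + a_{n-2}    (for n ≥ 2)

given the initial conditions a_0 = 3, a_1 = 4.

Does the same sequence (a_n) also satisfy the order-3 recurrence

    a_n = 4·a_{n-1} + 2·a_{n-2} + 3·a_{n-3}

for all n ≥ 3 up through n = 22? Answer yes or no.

no

Terms a_0..a_22: 3, 4, 0, 4, 2, 0, 2, 1, 0, 1, 3, 0, 3, 4, 0, 4, 2, 0, 2, 1, 0, 1, 3
n=3: candidate gives 2, actual a_3 = 4 ✗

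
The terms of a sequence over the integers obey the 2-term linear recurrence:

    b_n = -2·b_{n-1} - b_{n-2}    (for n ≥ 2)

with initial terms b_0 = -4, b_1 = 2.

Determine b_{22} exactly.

40

b_2 = -2·2 + -1·-4 = 0
b_3 = -2·0 + -1·2 = -2
b_4 = -2·-2 + -1·0 = 4
b_5 = -2·4 + -1·-2 = -6
b_6 = -2·-6 + -1·4 = 8
b_7 = -2·8 + -1·-6 = -10
b_8 = -2·-10 + -1·8 = 12
b_9 = -2·12 + -1·-10 = -14
b_10 = -2·-14 + -1·12 = 16
b_11 = -2·16 + -1·-14 = -18
b_12 = -2·-18 + -1·16 = 20
b_13 = -2·20 + -1·-18 = -22
b_14 = -2·-22 + -1·20 = 24
b_15 = -2·24 + -1·-22 = -26
b_16 = -2·-26 + -1·24 = 28
b_17 = -2·28 + -1·-26 = -30
b_18 = -2·-30 + -1·28 = 32
b_19 = -2·32 + -1·-30 = -34
b_20 = -2·-34 + -1·32 = 36
b_21 = -2·36 + -1·-34 = -38
b_22 = -2·-38 + -1·36 = 40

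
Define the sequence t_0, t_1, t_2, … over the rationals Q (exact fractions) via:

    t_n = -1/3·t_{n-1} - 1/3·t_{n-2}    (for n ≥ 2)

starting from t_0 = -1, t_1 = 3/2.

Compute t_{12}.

13/177147

t_2 = -1/3·3/2 + -1/3·-1 = -1/6
t_3 = -1/3·-1/6 + -1/3·3/2 = -4/9
t_4 = -1/3·-4/9 + -1/3·-1/6 = 11/54
t_5 = -1/3·11/54 + -1/3·-4/9 = 13/162
t_6 = -1/3·13/162 + -1/3·11/54 = -23/243
t_7 = -1/3·-23/243 + -1/3·13/162 = 7/1458
t_8 = -1/3·7/1458 + -1/3·-23/243 = 131/4374
t_9 = -1/3·131/4374 + -1/3·7/1458 = -76/6561
t_10 = -1/3·-76/6561 + -1/3·131/4374 = -241/39366
t_11 = -1/3·-241/39366 + -1/3·-76/6561 = 697/118098
t_12 = -1/3·697/118098 + -1/3·-241/39366 = 13/177147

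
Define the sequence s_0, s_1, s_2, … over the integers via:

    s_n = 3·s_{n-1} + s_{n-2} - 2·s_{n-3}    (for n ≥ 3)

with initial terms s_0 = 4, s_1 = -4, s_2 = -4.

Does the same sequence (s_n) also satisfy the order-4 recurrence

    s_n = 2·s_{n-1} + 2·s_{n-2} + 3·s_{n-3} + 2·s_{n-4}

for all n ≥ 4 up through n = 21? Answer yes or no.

Terms s_0..s_21: 4, -4, -4, -24, -68, -220, -680, -2124, -6612, -20600, -64164, -199868, -622568, -1939244, -6040564, -18815800, -58609476, -182563100, -568667176, -1771345676, -5517578004, -17186745336
n=4: candidate gives -60, actual s_4 = -68 ✗

no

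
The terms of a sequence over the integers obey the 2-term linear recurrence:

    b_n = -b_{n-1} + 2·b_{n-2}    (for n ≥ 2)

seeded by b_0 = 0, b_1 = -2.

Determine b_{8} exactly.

b_2 = -1·-2 + 2·0 = 2
b_3 = -1·2 + 2·-2 = -6
b_4 = -1·-6 + 2·2 = 10
b_5 = -1·10 + 2·-6 = -22
b_6 = -1·-22 + 2·10 = 42
b_7 = -1·42 + 2·-22 = -86
b_8 = -1·-86 + 2·42 = 170

170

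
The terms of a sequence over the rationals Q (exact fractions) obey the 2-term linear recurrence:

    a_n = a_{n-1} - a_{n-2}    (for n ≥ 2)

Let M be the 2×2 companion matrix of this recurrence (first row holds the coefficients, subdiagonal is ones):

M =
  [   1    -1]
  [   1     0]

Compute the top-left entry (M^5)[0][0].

0

(M^5)[0][0] is the top entry after applying M 5 times to the unit state (1, 0). Equivalently it is h_{6} for the auxiliary sequence (h_n) obeying the same recurrence with h_1 = 1 and h_i = 0 for 0 ≤ i < 1:
h_2 = 1·1 + -1·0 = 1
h_3 = 1·1 + -1·1 = 0
h_4 = 1·0 + -1·1 = -1
h_5 = 1·-1 + -1·0 = -1
h_6 = 1·-1 + -1·-1 = 0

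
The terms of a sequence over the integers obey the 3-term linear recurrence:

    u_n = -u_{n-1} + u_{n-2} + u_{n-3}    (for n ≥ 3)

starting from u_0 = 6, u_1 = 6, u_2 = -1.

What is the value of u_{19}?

u_3 = -1·-1 + 1·6 + 1·6 = 13
u_4 = -1·13 + 1·-1 + 1·6 = -8
u_5 = -1·-8 + 1·13 + 1·-1 = 20
u_6 = -1·20 + 1·-8 + 1·13 = -15
u_7 = -1·-15 + 1·20 + 1·-8 = 27
u_8 = -1·27 + 1·-15 + 1·20 = -22
u_9 = -1·-22 + 1·27 + 1·-15 = 34
u_10 = -1·34 + 1·-22 + 1·27 = -29
u_11 = -1·-29 + 1·34 + 1·-22 = 41
u_12 = -1·41 + 1·-29 + 1·34 = -36
u_13 = -1·-36 + 1·41 + 1·-29 = 48
u_14 = -1·48 + 1·-36 + 1·41 = -43
u_15 = -1·-43 + 1·48 + 1·-36 = 55
u_16 = -1·55 + 1·-43 + 1·48 = -50
u_17 = -1·-50 + 1·55 + 1·-43 = 62
u_18 = -1·62 + 1·-50 + 1·55 = -57
u_19 = -1·-57 + 1·62 + 1·-50 = 69

69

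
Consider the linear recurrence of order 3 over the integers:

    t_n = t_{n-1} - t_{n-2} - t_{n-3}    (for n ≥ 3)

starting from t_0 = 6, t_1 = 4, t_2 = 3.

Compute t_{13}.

174

t_3 = 1·3 + -1·4 + -1·6 = -7
t_4 = 1·-7 + -1·3 + -1·4 = -14
t_5 = 1·-14 + -1·-7 + -1·3 = -10
t_6 = 1·-10 + -1·-14 + -1·-7 = 11
t_7 = 1·11 + -1·-10 + -1·-14 = 35
t_8 = 1·35 + -1·11 + -1·-10 = 34
t_9 = 1·34 + -1·35 + -1·11 = -12
t_10 = 1·-12 + -1·34 + -1·35 = -81
t_11 = 1·-81 + -1·-12 + -1·34 = -103
t_12 = 1·-103 + -1·-81 + -1·-12 = -10
t_13 = 1·-10 + -1·-103 + -1·-81 = 174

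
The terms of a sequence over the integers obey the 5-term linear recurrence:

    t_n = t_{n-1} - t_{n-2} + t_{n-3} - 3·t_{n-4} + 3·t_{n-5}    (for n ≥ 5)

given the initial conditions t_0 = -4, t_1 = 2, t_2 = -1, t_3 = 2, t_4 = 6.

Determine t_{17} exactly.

-15

t_5 = 1·6 + -1·2 + 1·-1 + -3·2 + 3·-4 = -15
t_6 = 1·-15 + -1·6 + 1·2 + -3·-1 + 3·2 = -10
t_7 = 1·-10 + -1·-15 + 1·6 + -3·2 + 3·-1 = 2
t_8 = 1·2 + -1·-10 + 1·-15 + -3·6 + 3·2 = -15
t_9 = 1·-15 + -1·2 + 1·-10 + -3·-15 + 3·6 = 36
t_10 = 1·36 + -1·-15 + 1·2 + -3·-10 + 3·-15 = 38
t_11 = 1·38 + -1·36 + 1·-15 + -3·2 + 3·-10 = -49
t_12 = 1·-49 + -1·38 + 1·36 + -3·-15 + 3·2 = 0
t_13 = 1·0 + -1·-49 + 1·38 + -3·36 + 3·-15 = -66
t_14 = 1·-66 + -1·0 + 1·-49 + -3·38 + 3·36 = -121
t_15 = 1·-121 + -1·-66 + 1·0 + -3·-49 + 3·38 = 206
t_16 = 1·206 + -1·-121 + 1·-66 + -3·0 + 3·-49 = 114
t_17 = 1·114 + -1·206 + 1·-121 + -3·-66 + 3·0 = -15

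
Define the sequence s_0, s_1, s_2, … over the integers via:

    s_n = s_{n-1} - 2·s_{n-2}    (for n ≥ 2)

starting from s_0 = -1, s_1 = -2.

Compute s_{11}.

s_2 = 1·-2 + -2·-1 = 0
s_3 = 1·0 + -2·-2 = 4
s_4 = 1·4 + -2·0 = 4
s_5 = 1·4 + -2·4 = -4
s_6 = 1·-4 + -2·4 = -12
s_7 = 1·-12 + -2·-4 = -4
s_8 = 1·-4 + -2·-12 = 20
s_9 = 1·20 + -2·-4 = 28
s_10 = 1·28 + -2·20 = -12
s_11 = 1·-12 + -2·28 = -68

-68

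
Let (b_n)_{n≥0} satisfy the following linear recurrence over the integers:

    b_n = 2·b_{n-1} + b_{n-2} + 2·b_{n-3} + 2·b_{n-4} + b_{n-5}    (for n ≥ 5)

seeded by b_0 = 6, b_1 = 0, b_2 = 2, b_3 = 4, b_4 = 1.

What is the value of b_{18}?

7777447

b_5 = 2·1 + 1·4 + 2·2 + 2·0 + 1·6 = 16
b_6 = 2·16 + 1·1 + 2·4 + 2·2 + 1·0 = 45
b_7 = 2·45 + 1·16 + 2·1 + 2·4 + 1·2 = 118
b_8 = 2·118 + 1·45 + 2·16 + 2·1 + 1·4 = 319
b_9 = 2·319 + 1·118 + 2·45 + 2·16 + 1·1 = 879
b_10 = 2·879 + 1·319 + 2·118 + 2·45 + 1·16 = 2419
b_11 = 2·2419 + 1·879 + 2·319 + 2·118 + 1·45 = 6636
b_12 = 2·6636 + 1·2419 + 2·879 + 2·319 + 1·118 = 18205
b_13 = 2·18205 + 1·6636 + 2·2419 + 2·879 + 1·319 = 49961
b_14 = 2·49961 + 1·18205 + 2·6636 + 2·2419 + 1·879 = 137116
b_15 = 2·137116 + 1·49961 + 2·18205 + 2·6636 + 1·2419 = 376294
b_16 = 2·376294 + 1·137116 + 2·49961 + 2·18205 + 1·6636 = 1032672
b_17 = 2·1032672 + 1·376294 + 2·137116 + 2·49961 + 1·18205 = 2833997
b_18 = 2·2833997 + 1·1032672 + 2·376294 + 2·137116 + 1·49961 = 7777447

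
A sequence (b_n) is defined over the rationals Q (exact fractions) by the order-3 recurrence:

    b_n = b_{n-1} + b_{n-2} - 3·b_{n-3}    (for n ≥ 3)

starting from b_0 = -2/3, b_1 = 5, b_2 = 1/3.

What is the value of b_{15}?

b_3 = 1·1/3 + 1·5 + -3·-2/3 = 22/3
b_4 = 1·22/3 + 1·1/3 + -3·5 = -22/3
b_5 = 1·-22/3 + 1·22/3 + -3·1/3 = -1
b_6 = 1·-1 + 1·-22/3 + -3·22/3 = -91/3
b_7 = 1·-91/3 + 1·-1 + -3·-22/3 = -28/3
b_8 = 1·-28/3 + 1·-91/3 + -3·-1 = -110/3
b_9 = 1·-110/3 + 1·-28/3 + -3·-91/3 = 45
b_10 = 1·45 + 1·-110/3 + -3·-28/3 = 109/3
b_11 = 1·109/3 + 1·45 + -3·-110/3 = 574/3
b_12 = 1·574/3 + 1·109/3 + -3·45 = 278/3
b_13 = 1·278/3 + 1·574/3 + -3·109/3 = 175
b_14 = 1·175 + 1·278/3 + -3·574/3 = -919/3
b_15 = 1·-919/3 + 1·175 + -3·278/3 = -1228/3

-1228/3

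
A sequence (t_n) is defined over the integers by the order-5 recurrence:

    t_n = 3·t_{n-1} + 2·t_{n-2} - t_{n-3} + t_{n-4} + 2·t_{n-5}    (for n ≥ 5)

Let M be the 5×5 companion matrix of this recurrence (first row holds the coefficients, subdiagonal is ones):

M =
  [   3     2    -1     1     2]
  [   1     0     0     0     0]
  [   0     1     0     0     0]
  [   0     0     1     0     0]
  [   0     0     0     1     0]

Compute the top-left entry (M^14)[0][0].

39463383

(M^14)[0][0] is the top entry after applying M 14 times to the unit state (1, 0, 0, 0, 0). Equivalently it is h_{18} for the auxiliary sequence (h_n) obeying the same recurrence with h_4 = 1 and h_i = 0 for 0 ≤ i < 4:
h_5 = 3·1 + 2·0 + -1·0 + 1·0 + 2·0 = 3
h_6 = 3·3 + 2·1 + -1·0 + 1·0 + 2·0 = 11
h_7 = 3·11 + 2·3 + -1·1 + 1·0 + 2·0 = 38
h_8 = 3·38 + 2·11 + -1·3 + 1·1 + 2·0 = 134
h_9 = 3·134 + 2·38 + -1·11 + 1·3 + 2·1 = 472
h_10 = 3·472 + 2·134 + -1·38 + 1·11 + 2·3 = 1663
h_11 = 3·1663 + 2·472 + -1·134 + 1·38 + 2·11 = 5859
h_12 = 3·5859 + 2·1663 + -1·472 + 1·134 + 2·38 = 20641
h_13 = 3·20641 + 2·5859 + -1·1663 + 1·472 + 2·134 = 72718
h_14 = 3·72718 + 2·20641 + -1·5859 + 1·1663 + 2·472 = 256184
h_15 = 3·256184 + 2·72718 + -1·20641 + 1·5859 + 2·1663 = 902532
h_16 = 3·902532 + 2·256184 + -1·72718 + 1·20641 + 2·5859 = 3179605
h_17 = 3·3179605 + 2·902532 + -1·256184 + 1·72718 + 2·20641 = 11201695
h_18 = 3·11201695 + 2·3179605 + -1·902532 + 1·256184 + 2·72718 = 39463383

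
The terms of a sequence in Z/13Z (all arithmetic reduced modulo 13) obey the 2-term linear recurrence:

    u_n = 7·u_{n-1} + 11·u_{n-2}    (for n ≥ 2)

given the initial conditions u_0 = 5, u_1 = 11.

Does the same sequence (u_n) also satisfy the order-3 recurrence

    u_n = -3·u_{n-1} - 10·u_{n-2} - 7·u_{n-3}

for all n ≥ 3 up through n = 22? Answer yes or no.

Terms u_0..u_22: 5, 11, 2, 5, 5, 12, 9, 0, 8, 4, 12, 11, 1, 11, 10, 9, 4, 10, 10, 11, 5, 0, 3
n=3: candidate gives 5, actual u_3 = 5 ✓
n=4: candidate gives 5, actual u_4 = 5 ✓
n=5: candidate gives 12, actual u_5 = 12 ✓
n=6: candidate gives 9, actual u_6 = 9 ✓
n=7: candidate gives 0, actual u_7 = 0 ✓
n=8: candidate gives 8, actual u_8 = 8 ✓
n=9: candidate gives 4, actual u_9 = 4 ✓
n=10: candidate gives 12, actual u_10 = 12 ✓
n=11: candidate gives 11, actual u_11 = 11 ✓
n=12: candidate gives 1, actual u_12 = 1 ✓
n=13: candidate gives 11, actual u_13 = 11 ✓
n=14: candidate gives 10, actual u_14 = 10 ✓
n=15: candidate gives 9, actual u_15 = 9 ✓
n=16: candidate gives 4, actual u_16 = 4 ✓
n=17: candidate gives 10, actual u_17 = 10 ✓
n=18: candidate gives 10, actual u_18 = 10 ✓
n=19: candidate gives 11, actual u_19 = 11 ✓
n=20: candidate gives 5, actual u_20 = 5 ✓
n=21: candidate gives 0, actual u_21 = 0 ✓
n=22: candidate gives 3, actual u_22 = 3 ✓

yes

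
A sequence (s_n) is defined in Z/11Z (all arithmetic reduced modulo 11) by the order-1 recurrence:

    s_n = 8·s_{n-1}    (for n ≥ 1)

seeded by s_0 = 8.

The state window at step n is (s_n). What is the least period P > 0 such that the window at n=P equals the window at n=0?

10

n=0: window = (8)
n=1: window = (9)
n=2: window = (6)
n=3: window = (4)
n=4: window = (10)
n=5: window = (3)
n=6: window = (2)
n=7: window = (5)
n=8: window = (7)
n=9: window = (1)
n=10: window = (8)
window at n=10 equals window at n=0 → period = 10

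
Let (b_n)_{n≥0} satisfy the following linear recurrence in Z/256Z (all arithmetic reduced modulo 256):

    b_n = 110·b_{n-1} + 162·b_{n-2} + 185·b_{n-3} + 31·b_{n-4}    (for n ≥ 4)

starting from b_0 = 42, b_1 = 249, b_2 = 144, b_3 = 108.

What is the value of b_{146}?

b_4 = 110·108 + 162·144 + 185·249 + 31·42 = 143
b_5 = 110·143 + 162·108 + 185·144 + 31·249 = 1
b_6 = 110·1 + 162·143 + 185·108 + 31·144 = 104
b_7 = 110·104 + 162·1 + 185·143 + 31·108 = 189
b_8 = 110·189 + 162·104 + 185·1 + 31·143 = 16
b_9 = 110·16 + 162·189 + 185·104 + 31·1 = 193
Continuing the recurrence:
  b_10 = 59;  b_11 = 239;  b_12 = 113;  b_13 = 206;  b_14 = 226;  b_15 = 18
  b_16 = 77;  b_17 = 190;  b_18 = 190;  b_19 = 179;  b_20 = 199;  b_21 = 24
  b_22 = 155;  b_23 = 70;  b_24 = 155;  b_25 = 209;  b_26 = 63;  b_27 = 209
  b_28 = 122;  b_29 = 132;  b_30 = 150;  b_31 = 117;  b_32 = 92;  b_33 = 244
  b_34 = 199;  b_35 = 145;  b_36 = 180;  b_37 = 117;  b_38 = 16;  b_39 = 141
  b_40 = 15;  b_41 = 103;  b_42 = 149;  b_43 = 30;  b_44 = 110;  b_45 = 102
  b_46 = 41;  b_47 = 74;  b_48 = 198;  b_49 = 227;  b_50 = 71;  b_51 = 52
  b_52 = 75;  b_53 = 238;  b_54 = 231;  b_55 = 93;  b_56 = 55;  b_57 = 61
  b_58 = 50;  b_59 = 24;  b_60 = 178;  b_61 = 49;  b_62 = 24;  b_63 = 220
  b_64 = 175;  b_65 = 177;  b_66 = 176;  b_67 = 189;  b_68 = 176;  b_69 = 217
  b_70 = 131;  b_71 = 175;  b_72 = 57;  b_73 = 46;  b_74 = 42;  b_75 = 138
  b_76 = 5;  b_77 = 102;  b_78 = 206;  b_79 = 99;  b_80 = 55;  b_81 = 128
  b_82 = 75;  b_83 = 246;  b_84 = 83;  b_85 = 9;  b_86 = 63;  b_87 = 137
  b_88 = 74;  b_89 = 28;  b_90 = 126;  b_91 = 237;  b_92 = 196;  b_93 = 164
  b_94 = 7;  b_95 = 33;  b_96 = 220;  b_97 = 85;  b_98 = 112;  b_99 = 229
  b_100 = 87;  b_101 = 135;  b_102 = 29;  b_103 = 126;  b_104 = 150;  b_105 = 126
  b_106 = 161;  b_107 = 146;  b_108 = 214;  b_109 = 243;  b_110 = 215;  b_111 = 124
  b_112 = 219;  b_113 = 94;  b_114 = 159;  b_115 = 21;  b_116 = 23;  b_117 = 117
  b_118 = 66;  b_119 = 144;  b_120 = 250;  b_121 = 105;  b_122 = 96;  b_123 = 204
  b_124 = 143;  b_125 = 161;  b_126 = 184;  b_127 = 253;  b_128 = 208;  b_129 = 241
  b_130 = 75;  b_131 = 175;  b_132 = 1;  b_133 = 142;  b_134 = 50;  b_135 = 66
  b_136 = 189;  b_137 = 78;  b_138 = 222;  b_139 = 83;  b_140 = 103;  b_141 = 168
  b_142 = 59;  b_143 = 38;  b_144 = 139
b_145 = 110·139 + 162·38 + 185·59 + 31·168 = 193
b_146 = 110·193 + 162·139 + 185·38 + 31·59 = 127

127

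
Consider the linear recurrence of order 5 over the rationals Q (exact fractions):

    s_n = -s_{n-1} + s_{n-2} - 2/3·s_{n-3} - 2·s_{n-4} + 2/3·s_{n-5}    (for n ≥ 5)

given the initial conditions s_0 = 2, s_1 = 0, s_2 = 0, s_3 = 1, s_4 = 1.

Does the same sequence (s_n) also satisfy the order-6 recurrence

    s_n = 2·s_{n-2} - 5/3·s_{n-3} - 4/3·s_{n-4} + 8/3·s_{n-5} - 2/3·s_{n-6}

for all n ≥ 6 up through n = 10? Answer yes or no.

Terms s_0..s_10: 2, 0, 0, 1, 1, 4/3, -1, -1/3, -26/9, 11/9, -1
n=6: candidate gives -1, actual s_6 = -1 ✓
n=7: candidate gives -1/3, actual s_7 = -1/3 ✓
n=8: candidate gives -26/9, actual s_8 = -26/9 ✓
n=9: candidate gives 11/9, actual s_9 = 11/9 ✓
n=10: candidate gives -1, actual s_10 = -1 ✓

yes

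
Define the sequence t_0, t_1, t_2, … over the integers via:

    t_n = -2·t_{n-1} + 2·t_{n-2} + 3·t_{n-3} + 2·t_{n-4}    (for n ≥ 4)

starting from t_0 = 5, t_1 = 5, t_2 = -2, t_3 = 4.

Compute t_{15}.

-156860

t_4 = -2·4 + 2·-2 + 3·5 + 2·5 = 13
t_5 = -2·13 + 2·4 + 3·-2 + 2·5 = -14
t_6 = -2·-14 + 2·13 + 3·4 + 2·-2 = 62
t_7 = -2·62 + 2·-14 + 3·13 + 2·4 = -105
t_8 = -2·-105 + 2·62 + 3·-14 + 2·13 = 318
t_9 = -2·318 + 2·-105 + 3·62 + 2·-14 = -688
t_10 = -2·-688 + 2·318 + 3·-105 + 2·62 = 1821
t_11 = -2·1821 + 2·-688 + 3·318 + 2·-105 = -4274
t_12 = -2·-4274 + 2·1821 + 3·-688 + 2·318 = 10762
t_13 = -2·10762 + 2·-4274 + 3·1821 + 2·-688 = -25985
t_14 = -2·-25985 + 2·10762 + 3·-4274 + 2·1821 = 64314
t_15 = -2·64314 + 2·-25985 + 3·10762 + 2·-4274 = -156860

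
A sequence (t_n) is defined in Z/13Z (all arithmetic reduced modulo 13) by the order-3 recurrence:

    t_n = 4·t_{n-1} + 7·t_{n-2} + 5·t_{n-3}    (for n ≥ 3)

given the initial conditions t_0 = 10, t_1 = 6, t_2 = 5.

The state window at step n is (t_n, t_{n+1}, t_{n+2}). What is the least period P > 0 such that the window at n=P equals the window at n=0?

28

n=0: window = (10, 6, 5)
n=1: window = (6, 5, 8)
n=2: window = (5, 8, 6)
n=3: window = (8, 6, 1)
n=4: window = (6, 1, 8)
n=5: window = (1, 8, 4)
n=6: window = (8, 4, 12)
n=7: window = (4, 12, 12)
n=8: window = (12, 12, 9)
n=9: window = (12, 9, 11)
n=10: window = (9, 11, 11)
n=11: window = (11, 11, 10)
n=12: window = (11, 10, 3)
n=13: window = (10, 3, 7)
n=14: window = (3, 7, 8)
n=15: window = (7, 8, 5)
n=16: window = (8, 5, 7)
n=17: window = (5, 7, 12)
n=18: window = (7, 12, 5)
n=19: window = (12, 5, 9)
n=20: window = (5, 9, 1)
n=21: window = (9, 1, 1)
n=22: window = (1, 1, 4)
n=23: window = (1, 4, 2)
n=24: window = (4, 2, 2)
n=25: window = (2, 2, 3)
n=26: window = (2, 3, 10)
n=27: window = (3, 10, 6)
n=28: window = (10, 6, 5)
window at n=28 equals window at n=0 → period = 28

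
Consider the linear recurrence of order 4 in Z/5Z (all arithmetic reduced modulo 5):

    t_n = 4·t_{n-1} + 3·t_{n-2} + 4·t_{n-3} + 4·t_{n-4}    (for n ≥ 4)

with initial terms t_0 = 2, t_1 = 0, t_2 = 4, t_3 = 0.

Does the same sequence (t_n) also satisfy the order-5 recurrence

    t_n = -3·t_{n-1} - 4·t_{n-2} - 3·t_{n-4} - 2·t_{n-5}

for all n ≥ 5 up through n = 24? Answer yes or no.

yes

Terms t_0..t_24: 2, 0, 4, 0, 0, 1, 0, 3, 1, 2, 3, 4, 2, 0, 4, 0, 0, 1, 0, 3, 1, 2, 3, 4, 2
n=5: candidate gives 1, actual t_5 = 1 ✓
n=6: candidate gives 0, actual t_6 = 0 ✓
n=7: candidate gives 3, actual t_7 = 3 ✓
n=8: candidate gives 1, actual t_8 = 1 ✓
n=9: candidate gives 2, actual t_9 = 2 ✓
n=10: candidate gives 3, actual t_10 = 3 ✓
n=11: candidate gives 4, actual t_11 = 4 ✓
n=12: candidate gives 2, actual t_12 = 2 ✓
n=13: candidate gives 0, actual t_13 = 0 ✓
n=14: candidate gives 4, actual t_14 = 4 ✓
n=15: candidate gives 0, actual t_15 = 0 ✓
n=16: candidate gives 0, actual t_16 = 0 ✓
n=17: candidate gives 1, actual t_17 = 1 ✓
n=18: candidate gives 0, actual t_18 = 0 ✓
n=19: candidate gives 3, actual t_19 = 3 ✓
n=20: candidate gives 1, actual t_20 = 1 ✓
n=21: candidate gives 2, actual t_21 = 2 ✓
n=22: candidate gives 3, actual t_22 = 3 ✓
n=23: candidate gives 4, actual t_23 = 4 ✓
n=24: candidate gives 2, actual t_24 = 2 ✓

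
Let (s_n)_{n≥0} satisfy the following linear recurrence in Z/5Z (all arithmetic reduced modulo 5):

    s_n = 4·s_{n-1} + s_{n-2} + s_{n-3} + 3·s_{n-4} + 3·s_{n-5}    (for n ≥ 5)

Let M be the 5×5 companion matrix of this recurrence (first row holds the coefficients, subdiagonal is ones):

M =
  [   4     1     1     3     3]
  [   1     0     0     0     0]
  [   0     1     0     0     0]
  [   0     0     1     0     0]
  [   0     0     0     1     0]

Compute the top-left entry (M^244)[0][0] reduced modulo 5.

1

(M^244)[0][0] is the top entry after applying M 244 times to the unit state (1, 0, 0, 0, 0). Equivalently it is h_{248} for the auxiliary sequence (h_n) obeying the same recurrence with h_4 = 1 and h_i = 0 for 0 ≤ i < 4:
h_5 = 4·1 + 1·0 + 1·0 + 3·0 + 3·0 = 4
h_6 = 4·4 + 1·1 + 1·0 + 3·0 + 3·0 = 2
h_7 = 4·2 + 1·4 + 1·1 + 3·0 + 3·0 = 3
h_8 = 4·3 + 1·2 + 1·4 + 3·1 + 3·0 = 1
h_9 = 4·1 + 1·3 + 1·2 + 3·4 + 3·1 = 4
h_10 = 4·4 + 1·1 + 1·3 + 3·2 + 3·4 = 3
h_11 = 4·3 + 1·4 + 1·1 + 3·3 + 3·2 = 2
h_12 = 4·2 + 1·3 + 1·4 + 3·1 + 3·3 = 2
h_13 = 4·2 + 1·2 + 1·3 + 3·4 + 3·1 = 3
h_14 = 4·3 + 1·2 + 1·2 + 3·3 + 3·4 = 2
h_15 = 4·2 + 1·3 + 1·2 + 3·2 + 3·3 = 3
h_16 = 4·3 + 1·2 + 1·3 + 3·2 + 3·2 = 4
h_17 = 4·4 + 1·3 + 1·2 + 3·3 + 3·2 = 1
h_18 = 4·1 + 1·4 + 1·3 + 3·2 + 3·3 = 1
h_19 = 4·1 + 1·1 + 1·4 + 3·3 + 3·2 = 4
h_20 = 4·4 + 1·1 + 1·1 + 3·4 + 3·3 = 4
h_21 = 4·4 + 1·4 + 1·1 + 3·1 + 3·4 = 1
h_22 = 4·1 + 1·4 + 1·4 + 3·1 + 3·1 = 3
h_23 = 4·3 + 1·1 + 1·4 + 3·4 + 3·1 = 2
h_24 = 4·2 + 1·3 + 1·1 + 3·4 + 3·4 = 1
h_25 = 4·1 + 1·2 + 1·3 + 3·1 + 3·4 = 4
h_26 = 4·4 + 1·1 + 1·2 + 3·3 + 3·1 = 1
h_27 = 4·1 + 1·4 + 1·1 + 3·2 + 3·3 = 4
h_28 = 4·4 + 1·1 + 1·4 + 3·1 + 3·2 = 0
h_29 = 4·0 + 1·4 + 1·1 + 3·4 + 3·1 = 0
h_30 = 4·0 + 1·0 + 1·4 + 3·1 + 3·4 = 4
h_31 = 4·4 + 1·0 + 1·0 + 3·4 + 3·1 = 1
h_32 = 4·1 + 1·4 + 1·0 + 3·0 + 3·4 = 0
h_33 = 4·0 + 1·1 + 1·4 + 3·0 + 3·0 = 0
h_34 = 4·0 + 1·0 + 1·1 + 3·4 + 3·0 = 3
h_35 = 4·3 + 1·0 + 1·0 + 3·1 + 3·4 = 2
h_36 = 4·2 + 1·3 + 1·0 + 3·0 + 3·1 = 4
h_37 = 4·4 + 1·2 + 1·3 + 3·0 + 3·0 = 1
h_38 = 4·1 + 1·4 + 1·2 + 3·3 + 3·0 = 4
h_39 = 4·4 + 1·1 + 1·4 + 3·2 + 3·3 = 1
h_40 = 4·1 + 1·4 + 1·1 + 3·4 + 3·2 = 2
h_41 = 4·2 + 1·1 + 1·4 + 3·1 + 3·4 = 3
h_42 = 4·3 + 1·2 + 1·1 + 3·4 + 3·1 = 0
h_43 = 4·0 + 1·3 + 1·2 + 3·1 + 3·4 = 0
h_44 = 4·0 + 1·0 + 1·3 + 3·2 + 3·1 = 2
h_45 = 4·2 + 1·0 + 1·0 + 3·3 + 3·2 = 3
h_46 = 4·3 + 1·2 + 1·0 + 3·0 + 3·3 = 3
h_47 = 4·3 + 1·3 + 1·2 + 3·0 + 3·0 = 2
h_48 = 4·2 + 1·3 + 1·3 + 3·2 + 3·0 = 0
h_49 = 4·0 + 1·2 + 1·3 + 3·3 + 3·2 = 0
h_50 = 4·0 + 1·0 + 1·2 + 3·3 + 3·3 = 0
h_51 = 4·0 + 1·0 + 1·0 + 3·2 + 3·3 = 0
h_52 = 4·0 + 1·0 + 1·0 + 3·0 + 3·2 = 1
(h_48, h_49, h_50, h_51, h_52) = (0, 0, 0, 0, 1) = (h_0, h_1, h_2, h_3, h_4), so the sequence has period 48.
248 ≡ 8 (mod 48), hence h_248 = h_8 = 1.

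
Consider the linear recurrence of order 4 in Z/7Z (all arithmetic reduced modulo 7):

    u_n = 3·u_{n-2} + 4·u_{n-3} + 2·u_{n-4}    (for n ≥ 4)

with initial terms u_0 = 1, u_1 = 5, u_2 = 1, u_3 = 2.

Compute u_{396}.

u_4 = 0·2 + 3·1 + 4·5 + 2·1 = 4
u_5 = 0·4 + 3·2 + 4·1 + 2·5 = 6
u_6 = 0·6 + 3·4 + 4·2 + 2·1 = 1
u_7 = 0·1 + 3·6 + 4·4 + 2·2 = 3
u_8 = 0·3 + 3·1 + 4·6 + 2·4 = 0
u_9 = 0·0 + 3·3 + 4·1 + 2·6 = 4
Continuing the recurrence:
  u_10 = 0;  u_11 = 4;  u_12 = 2;  u_13 = 6;  u_14 = 1;  u_15 = 6
  u_16 = 3;  u_17 = 6;  u_18 = 0;  u_19 = 0;  u_20 = 2;  u_21 = 5
  u_22 = 6;  u_23 = 2;  u_24 = 0;  u_25 = 5;  u_26 = 6;  u_27 = 5
  u_28 = 3;  u_29 = 0;  u_30 = 6;  u_31 = 1;  u_32 = 3;  u_33 = 6
  u_34 = 4;  u_35 = 4;  u_36 = 0;  u_37 = 5;  u_38 = 3;  u_39 = 2
  u_40 = 1;  u_41 = 0;  u_42 = 3;  u_43 = 1;  u_44 = 4;  u_45 = 1
  u_46 = 1;  u_47 = 0;  u_48 = 1;  u_49 = 6;  u_50 = 5;  u_51 = 1
  u_52 = 6;  u_53 = 0;  u_54 = 4;  u_55 = 5;  u_56 = 3;  u_57 = 3
  u_58 = 2;  u_59 = 3;  u_60 = 3;  u_61 = 2;  u_62 = 4;  u_63 = 3
  u_64 = 5;  u_65 = 1;  u_66 = 0;  u_67 = 1;  u_68 = 0;  u_69 = 5
  u_70 = 4;  u_71 = 3;  u_72 = 4;  u_73 = 0;  u_74 = 4;  u_75 = 1
  u_76 = 6;  u_77 = 5;  u_78 = 2;  u_79 = 6;  u_80 = 3;  u_81 = 1
  u_82 = 2;  u_83 = 6;  u_84 = 2;  u_85 = 0;  u_86 = 6;  u_87 = 6
  u_88 = 1;  u_89 = 0;  u_90 = 4;  u_91 = 2;  u_92 = 0;  u_93 = 1
  u_94 = 2;  u_95 = 0;  u_96 = 3;  u_97 = 3;  u_98 = 6;  u_99 = 0
  u_100 = 1;  u_101 = 2;  u_102 = 1;  u_103 = 3;  u_104 = 6;  u_105 = 3
  u_106 = 4;  u_107 = 4;  u_108 = 1;  u_109 = 6;  u_110 = 6;  u_111 = 2
  u_112 = 2;  u_113 = 0;  u_114 = 5;  u_115 = 5;  u_116 = 5;  u_117 = 0
  u_118 = 3;  u_119 = 2;  u_120 = 5;  u_121 = 4;  u_122 = 1;  u_123 = 1
  u_124 = 1;  u_125 = 1;  u_126 = 2;  u_127 = 2;  u_128 = 5;  u_129 = 2
  u_130 = 6;  u_131 = 2;  u_132 = 1;  u_133 = 6;  u_134 = 2;  u_135 = 5
  u_136 = 4;  u_137 = 0;  u_138 = 1;  u_139 = 5;  u_140 = 4;  u_141 = 5
  u_142 = 6;  u_143 = 6;  u_144 = 4;  u_145 = 3;  u_146 = 6;  u_147 = 2
  u_148 = 3;  u_149 = 1;  u_150 = 1;  u_151 = 5;  u_152 = 6;  u_153 = 0
  u_154 = 5;  u_155 = 6;  u_156 = 6;  u_157 = 3;  u_158 = 3;  u_159 = 3
  u_160 = 5;  u_161 = 6;  u_162 = 5;  u_163 = 2;  u_164 = 0;  u_165 = 3
  u_166 = 4;  u_167 = 6;  u_168 = 3;  u_169 = 5;  u_170 = 6;  u_171 = 4
  u_172 = 2;  u_173 = 4;  u_174 = 6;  u_175 = 0;  u_176 = 3;  u_177 = 4
  u_178 = 0;  u_179 = 3;  u_180 = 1;  u_181 = 3;  u_182 = 1;  u_183 = 5
  u_184 = 3;  u_185 = 4;  u_186 = 3;  u_187 = 6;  u_188 = 3;  u_189 = 3
  u_190 = 4;  u_191 = 5;  u_192 = 2;  u_193 = 2;  u_194 = 6;  u_195 = 3
  u_196 = 2;  u_197 = 2;  u_198 = 2;  u_199 = 6;  u_200 = 4;  u_201 = 2
  u_202 = 5;  u_203 = 6;  u_204 = 3;  u_205 = 0;  u_206 = 1;  u_207 = 3
  u_208 = 2;  u_209 = 6;  u_210 = 6;  u_211 = 4;  u_212 = 4;  u_213 = 6
  u_214 = 5;  u_215 = 0;  u_216 = 5;  u_217 = 4;  u_218 = 4;  u_219 = 4
  u_220 = 3;  u_221 = 1;  u_222 = 5;  u_223 = 2;  u_224 = 4;  u_225 = 0
  u_226 = 2;  u_227 = 6;  u_228 = 0;  u_229 = 5;  u_230 = 0;  u_231 = 6
  u_232 = 6;  u_233 = 0;  u_234 = 0;  u_235 = 1;  u_236 = 5;  u_237 = 3
  u_238 = 5;  u_239 = 3;  u_240 = 2;  u_241 = 0;  u_242 = 0;  u_243 = 0
  u_244 = 4;  u_245 = 0;  u_246 = 5;  u_247 = 2;  u_248 = 2;  u_249 = 5
  u_250 = 3;  u_251 = 6;  u_252 = 5;  u_253 = 5;  u_254 = 3;  u_255 = 5
  u_256 = 4;  u_257 = 2;  u_258 = 3;  u_259 = 4;  u_260 = 4;  u_261 = 0
  u_262 = 6;  u_263 = 3;  u_264 = 5;  u_265 = 5;  u_266 = 4;  u_267 = 6
  u_268 = 0;  u_269 = 2;  u_270 = 4;  u_271 = 4;  u_272 = 6;  u_273 = 4
  u_274 = 0;  u_275 = 2;  u_276 = 0;  u_277 = 0;  u_278 = 1;  u_279 = 4
  u_280 = 3;  u_281 = 2;  u_282 = 6;  u_283 = 5;  u_284 = 4;  u_285 = 1
  u_286 = 2;  u_287 = 1;  u_288 = 4;  u_289 = 6;  u_290 = 6;  u_291 = 1
  u_292 = 1;  u_293 = 4;  u_294 = 5;  u_295 = 4;  u_296 = 5;  u_297 = 5
  u_298 = 6;  u_299 = 1;  u_300 = 6;  u_301 = 2;  u_302 = 6;  u_303 = 4
  u_304 = 3;  u_305 = 5;  u_306 = 2;  u_307 = 0;  u_308 = 4;  u_309 = 4
  u_310 = 2;  u_311 = 0;  u_312 = 2;  u_313 = 2;  u_314 = 3;  u_315 = 0
  u_316 = 0;  u_317 = 2;  u_318 = 6;  u_319 = 6;  u_320 = 5;  u_321 = 4
  u_322 = 2;  u_323 = 2;  u_324 = 4;  u_325 = 1;  u_326 = 3;  u_327 = 2
  u_328 = 0;  u_329 = 6;  u_330 = 0;  u_331 = 1;  u_332 = 3;  u_333 = 1
  u_334 = 6;  u_335 = 3;  u_336 = 0;  u_337 = 0;  u_338 = 3;  u_339 = 6
  u_340 = 2;  u_341 = 2;  u_342 = 1;  u_343 = 5;  u_344 = 1;  u_345 = 2
  u_346 = 4;  u_347 = 6;  u_348 = 1;  u_349 = 3;  u_350 = 0;  u_351 = 4
  u_352 = 0;  u_353 = 4;  u_354 = 2;  u_355 = 6;  u_356 = 1;  u_357 = 6
  u_358 = 3;  u_359 = 6;  u_360 = 0;  u_361 = 0;  u_362 = 2;  u_363 = 5
  u_364 = 6;  u_365 = 2;  u_366 = 0;  u_367 = 5;  u_368 = 6;  u_369 = 5
  u_370 = 3;  u_371 = 0;  u_372 = 6;  u_373 = 1;  u_374 = 3;  u_375 = 6
  u_376 = 4;  u_377 = 4;  u_378 = 0;  u_379 = 5;  u_380 = 3;  u_381 = 2
  u_382 = 1;  u_383 = 0;  u_384 = 3;  u_385 = 1;  u_386 = 4;  u_387 = 1
  u_388 = 1;  u_389 = 0;  u_390 = 1;  u_391 = 6;  u_392 = 5;  u_393 = 1
  u_394 = 6
u_395 = 0·6 + 3·1 + 4·5 + 2·6 = 0
u_396 = 0·0 + 3·6 + 4·1 + 2·5 = 4

4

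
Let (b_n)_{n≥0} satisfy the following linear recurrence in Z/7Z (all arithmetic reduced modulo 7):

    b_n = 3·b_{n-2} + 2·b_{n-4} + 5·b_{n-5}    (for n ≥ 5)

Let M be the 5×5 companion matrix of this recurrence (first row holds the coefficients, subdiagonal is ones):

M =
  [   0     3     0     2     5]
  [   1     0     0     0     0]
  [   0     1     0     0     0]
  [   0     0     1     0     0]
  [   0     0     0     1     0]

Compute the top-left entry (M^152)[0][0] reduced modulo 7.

5

(M^152)[0][0] is the top entry after applying M 152 times to the unit state (1, 0, 0, 0, 0). Equivalently it is h_{156} for the auxiliary sequence (h_n) obeying the same recurrence with h_4 = 1 and h_i = 0 for 0 ≤ i < 4:
h_5 = 0·1 + 3·0 + 0·0 + 2·0 + 5·0 = 0
h_6 = 0·0 + 3·1 + 0·0 + 2·0 + 5·0 = 3
h_7 = 0·3 + 3·0 + 0·1 + 2·0 + 5·0 = 0
h_8 = 0·0 + 3·3 + 0·0 + 2·1 + 5·0 = 4
h_9 = 0·4 + 3·0 + 0·3 + 2·0 + 5·1 = 5
h_10 = 0·5 + 3·4 + 0·0 + 2·3 + 5·0 = 4
Continuing the recurrence:
  h_11 = 2;  h_12 = 6;  h_13 = 1;  h_14 = 2;  h_15 = 6;  h_16 = 0
  h_17 = 1;  h_18 = 2;  h_19 = 4;  h_20 = 1;  h_21 = 0;  h_22 = 5
  h_23 = 4;  h_24 = 2;  h_25 = 3;  h_26 = 2;  h_27 = 0;  h_28 = 2
  h_29 = 2;  h_30 = 4;  h_31 = 2;  h_32 = 2;  h_33 = 6;  h_34 = 3
  h_35 = 0;  h_36 = 2;  h_37 = 1;  h_38 = 0;  h_39 = 4;  h_40 = 4
  h_41 = 3;  h_42 = 3;  h_43 = 3;  h_44 = 2;  h_45 = 0;  h_46 = 6
  h_47 = 0;  h_48 = 2;  h_49 = 3;  h_50 = 4;  h_51 = 4;  h_52 = 2
  h_53 = 0;  h_54 = 1;  h_55 = 0;  h_56 = 6;  h_57 = 3;  h_58 = 6
  h_59 = 0;  h_60 = 2;  h_61 = 1;  h_62 = 5;  h_63 = 5;  h_64 = 5
  h_65 = 6;  h_66 = 2;  h_67 = 4;  h_68 = 6;  h_69 = 0;  h_70 = 3
  h_71 = 4;  h_72 = 6;  h_73 = 0;  h_74 = 3;  h_75 = 2;  h_76 = 6
  h_77 = 1;  h_78 = 3;  h_79 = 1;  h_80 = 3;  h_81 = 0;  h_82 = 6
  h_83 = 3;  h_84 = 1;  h_85 = 3;  h_86 = 1;  h_87 = 3;  h_88 = 6
  h_89 = 6;  h_90 = 0;  h_91 = 1;  h_92 = 6;  h_93 = 3;  h_94 = 6
  h_95 = 4;  h_96 = 0;  h_97 = 6;  h_98 = 6;  h_99 = 0;  h_100 = 3
  h_101 = 5;  h_102 = 2;  h_103 = 3;  h_104 = 5;  h_105 = 6;  h_106 = 2
  h_107 = 6;  h_108 = 3;  h_109 = 6;  h_110 = 1;  h_111 = 5;  h_112 = 4
  h_113 = 0;  h_114 = 2;  h_115 = 1;  h_116 = 4;  h_117 = 2;  h_118 = 2
  h_119 = 4;  h_120 = 5;  h_121 = 1;  h_122 = 1;  h_123 = 0;  h_124 = 5
  h_125 = 6;  h_126 = 1;  h_127 = 2;  h_128 = 6;  h_129 = 1;  h_130 = 1
  h_131 = 5;  h_132 = 4;  h_133 = 5;  h_134 = 5;  h_135 = 2;  h_136 = 6
  h_137 = 1;  h_138 = 4;  h_139 = 4;  h_140 = 6;  h_141 = 2;  h_142 = 3
  h_143 = 6;  h_144 = 6;  h_145 = 3;  h_146 = 6;  h_147 = 1;  h_148 = 4
  h_149 = 4;  h_150 = 4;  h_151 = 2;  h_152 = 4;  h_153 = 6;  h_154 = 5
h_155 = 0·5 + 3·6 + 0·4 + 2·2 + 5·4 = 0
h_156 = 0·0 + 3·5 + 0·6 + 2·4 + 5·2 = 5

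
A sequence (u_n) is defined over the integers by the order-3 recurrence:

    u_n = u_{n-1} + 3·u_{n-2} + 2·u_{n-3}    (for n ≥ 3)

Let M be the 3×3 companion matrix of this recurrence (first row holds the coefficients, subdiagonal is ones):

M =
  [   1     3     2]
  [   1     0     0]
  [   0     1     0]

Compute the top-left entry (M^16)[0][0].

1450431

(M^16)[0][0] is the top entry after applying M 16 times to the unit state (1, 0, 0). Equivalently it is h_{18} for the auxiliary sequence (h_n) obeying the same recurrence with h_2 = 1 and h_i = 0 for 0 ≤ i < 2:
h_3 = 1·1 + 3·0 + 2·0 = 1
h_4 = 1·1 + 3·1 + 2·0 = 4
h_5 = 1·4 + 3·1 + 2·1 = 9
h_6 = 1·9 + 3·4 + 2·1 = 23
h_7 = 1·23 + 3·9 + 2·4 = 58
h_8 = 1·58 + 3·23 + 2·9 = 145
h_9 = 1·145 + 3·58 + 2·23 = 365
h_10 = 1·365 + 3·145 + 2·58 = 916
h_11 = 1·916 + 3·365 + 2·145 = 2301
h_12 = 1·2301 + 3·916 + 2·365 = 5779
h_13 = 1·5779 + 3·2301 + 2·916 = 14514
h_14 = 1·14514 + 3·5779 + 2·2301 = 36453
h_15 = 1·36453 + 3·14514 + 2·5779 = 91553
h_16 = 1·91553 + 3·36453 + 2·14514 = 229940
h_17 = 1·229940 + 3·91553 + 2·36453 = 577505
h_18 = 1·577505 + 3·229940 + 2·91553 = 1450431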